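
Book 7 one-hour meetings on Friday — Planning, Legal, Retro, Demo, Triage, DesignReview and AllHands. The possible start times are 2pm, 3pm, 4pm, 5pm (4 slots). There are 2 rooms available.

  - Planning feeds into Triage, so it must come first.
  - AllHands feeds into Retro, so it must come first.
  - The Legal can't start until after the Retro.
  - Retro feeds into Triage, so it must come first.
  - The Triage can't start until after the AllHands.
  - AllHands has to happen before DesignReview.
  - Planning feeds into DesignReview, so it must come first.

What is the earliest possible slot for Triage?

Precedence pushes Triage to at least 4pm.
Triage at 4pm is achievable: DesignReview=3pm, Legal=4pm, Retro=3pm, AllHands=2pm, Planning=2pm, Demo=5pm, Triage=4pm.

4pm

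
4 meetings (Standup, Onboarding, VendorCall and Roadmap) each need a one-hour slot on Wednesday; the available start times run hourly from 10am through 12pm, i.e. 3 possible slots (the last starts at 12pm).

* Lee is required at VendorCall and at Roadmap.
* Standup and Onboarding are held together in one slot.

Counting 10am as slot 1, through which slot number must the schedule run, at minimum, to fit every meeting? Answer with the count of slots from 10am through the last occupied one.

Could 1 slot be enough, i.e. nothing placed later than 10am? No: Roadmap can't share with VendorCall (10am) → nothing is left.
So 1 slot is not enough.
2 works (last occupied slot: 11am): for example Onboarding in 10am; Roadmap in 11am; Standup in 10am; VendorCall in 10am.

2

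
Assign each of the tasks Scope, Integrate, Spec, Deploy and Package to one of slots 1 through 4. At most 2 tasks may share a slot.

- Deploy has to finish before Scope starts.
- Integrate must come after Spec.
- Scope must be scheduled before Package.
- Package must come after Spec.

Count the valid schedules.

Splitting on Scope: it can be 2 (11), 3 (12). Listing each branch's schedules as (Integrate, Spec, Deploy, Package):
Scope=2: (2,1,1,3) (2,1,1,4) (3,1,1,3) (3,1,1,4) (3,2,1,3) (3,2,1,4) (4,1,1,3) (4,1,1,4) (4,2,1,3) (4,2,1,4) (4,3,1,4) — 11.
Scope=3: (2,1,1,4) (2,1,2,4) (3,1,1,4) (3,1,2,4) (3,2,1,4) (3,2,2,4) (4,1,1,4) (4,1,2,4) (4,2,1,4) (4,2,2,4) (4,3,1,4) (4,3,2,4) — 12.
Summing: 11 + 12 = 23.

23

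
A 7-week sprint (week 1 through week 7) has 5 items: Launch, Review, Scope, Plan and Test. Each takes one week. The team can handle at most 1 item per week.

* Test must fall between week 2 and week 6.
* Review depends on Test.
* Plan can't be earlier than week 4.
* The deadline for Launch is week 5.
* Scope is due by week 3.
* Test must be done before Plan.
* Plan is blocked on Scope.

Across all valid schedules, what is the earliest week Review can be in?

week 3

Precedence pushes Review to at least week 3.
Review at week 3 is achievable: Test -> week 2, Launch -> week 5, Plan -> week 4, Review -> week 3, Scope -> week 1.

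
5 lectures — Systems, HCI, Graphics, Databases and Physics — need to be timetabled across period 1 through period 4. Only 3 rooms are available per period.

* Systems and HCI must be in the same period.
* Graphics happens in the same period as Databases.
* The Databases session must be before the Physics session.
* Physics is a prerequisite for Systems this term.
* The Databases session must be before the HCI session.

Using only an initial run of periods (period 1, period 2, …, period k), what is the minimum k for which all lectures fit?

The precedence chain requires at least 3 distinct periods.
With at most 3 per period and 5 lectures, at least 2 periods are needed.
3 works (last occupied period: period 3): for example Databases in period 1; Systems in period 3; Physics in period 2; HCI in period 3; Graphics in period 1.

3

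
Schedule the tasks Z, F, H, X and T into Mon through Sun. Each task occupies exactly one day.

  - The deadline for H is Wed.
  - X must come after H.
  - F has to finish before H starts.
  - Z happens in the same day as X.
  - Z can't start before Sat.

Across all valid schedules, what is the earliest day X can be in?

X must be in the same day as Z, which can't be before Sat, so X is at least Sat.
X at Sat is achievable: X -> Sat, H -> Tue, T -> Mon, Z -> Sat, F -> Mon.

Sat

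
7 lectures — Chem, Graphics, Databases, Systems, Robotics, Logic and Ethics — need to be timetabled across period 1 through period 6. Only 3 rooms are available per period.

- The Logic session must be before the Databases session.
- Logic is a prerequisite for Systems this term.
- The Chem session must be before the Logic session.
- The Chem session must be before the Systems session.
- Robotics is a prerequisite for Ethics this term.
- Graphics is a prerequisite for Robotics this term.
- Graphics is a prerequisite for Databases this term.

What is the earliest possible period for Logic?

Precedence pushes Logic to at least period 2; downstream work caps Logic at period 5.
Logic at period 2 is achievable: Robotics=period 2, Chem=period 1, Systems=period 3, Ethics=period 3, Logic=period 2, Graphics=period 1, Databases=period 3.

period 2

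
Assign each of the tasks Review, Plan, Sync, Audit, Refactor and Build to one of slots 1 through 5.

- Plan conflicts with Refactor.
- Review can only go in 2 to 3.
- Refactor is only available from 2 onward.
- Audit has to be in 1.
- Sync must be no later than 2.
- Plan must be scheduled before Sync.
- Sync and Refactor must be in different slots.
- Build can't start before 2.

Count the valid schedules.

Splitting on Review: it can be 2 (12), 3 (12). Listing each branch's schedules as (Plan, Sync, Audit, Refactor, Build):
Review=2: (1,2,1,3,2) (1,2,1,3,3) (1,2,1,3,4) (1,2,1,3,5) (1,2,1,4,2) (1,2,1,4,3) (1,2,1,4,4) (1,2,1,4,5) (1,2,1,5,2) (1,2,1,5,3) (1,2,1,5,4) (1,2,1,5,5) — 12.
Review=3: (1,2,1,3,2) (1,2,1,3,3) (1,2,1,3,4) (1,2,1,3,5) (1,2,1,4,2) (1,2,1,4,3) (1,2,1,4,4) (1,2,1,4,5) (1,2,1,5,2) (1,2,1,5,3) (1,2,1,5,4) (1,2,1,5,5) — 12.
Summing: 12 + 12 = 24.

24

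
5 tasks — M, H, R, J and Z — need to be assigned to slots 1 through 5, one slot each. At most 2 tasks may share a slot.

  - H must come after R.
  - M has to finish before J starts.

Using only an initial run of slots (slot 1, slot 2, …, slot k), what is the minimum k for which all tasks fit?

3

The precedence chain requires at least 2 distinct slots.
With at most 2 per slot and 5 tasks, at least 3 slots are needed.
3 works (last occupied slot: 3): for example M in 1, J in 2, Z in 3, R in 1, H in 2.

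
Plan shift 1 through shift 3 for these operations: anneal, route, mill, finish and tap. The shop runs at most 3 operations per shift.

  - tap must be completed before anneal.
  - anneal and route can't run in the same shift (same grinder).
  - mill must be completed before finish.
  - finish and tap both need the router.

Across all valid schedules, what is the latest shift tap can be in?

shift 2

Downstream work caps tap at shift 2.
tap at shift 2 is achievable: finish -> shift 3; tap -> shift 2; mill -> shift 1; route -> shift 1; anneal -> shift 3.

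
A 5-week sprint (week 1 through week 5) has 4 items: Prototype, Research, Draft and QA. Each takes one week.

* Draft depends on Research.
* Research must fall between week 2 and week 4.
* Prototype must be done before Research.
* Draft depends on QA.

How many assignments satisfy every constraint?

35

Splitting on Prototype: it can be week 1 (20), week 2 (11), week 3 (4). Listing each branch's schedules as (Research, Draft, QA) by week number:
Prototype=week 1: (2,3,1) (2,3,2) (2,4,1) (2,4,2) (2,4,3) (2,5,1) (2,5,2) (2,5,3) (2,5,4) (3,4,1) (3,4,2) (3,4,3) (3,5,1) (3,5,2) (3,5,3) (3,5,4) (4,5,1) (4,5,2) (4,5,3) (4,5,4) — 20.
Prototype=week 2: (3,4,1) (3,4,2) (3,4,3) (3,5,1) (3,5,2) (3,5,3) (3,5,4) (4,5,1) (4,5,2) (4,5,3) (4,5,4) — 11.
Prototype=week 3: (4,5,1) (4,5,2) (4,5,3) (4,5,4) — 4.
Summing: 20 + 11 + 4 = 35.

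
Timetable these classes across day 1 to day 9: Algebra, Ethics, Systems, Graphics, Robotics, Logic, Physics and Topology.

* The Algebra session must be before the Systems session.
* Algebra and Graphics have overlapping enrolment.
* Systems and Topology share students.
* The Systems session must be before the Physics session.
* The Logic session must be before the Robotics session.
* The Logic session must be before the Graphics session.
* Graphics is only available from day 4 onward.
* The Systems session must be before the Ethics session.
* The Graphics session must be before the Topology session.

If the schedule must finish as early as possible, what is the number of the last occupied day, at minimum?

day 5

The precedence chain requires at least 3 distinct days.
Propagating the time windows through the other constraints, Topology can't land before day 5, so the schedule must run through at least day 5.
5 works (last occupied day: day 5): for example Logic in day 1; Topology in day 5; Graphics in day 4; Algebra in day 1; Robotics in day 2; Physics in day 3; Systems in day 2; Ethics in day 3.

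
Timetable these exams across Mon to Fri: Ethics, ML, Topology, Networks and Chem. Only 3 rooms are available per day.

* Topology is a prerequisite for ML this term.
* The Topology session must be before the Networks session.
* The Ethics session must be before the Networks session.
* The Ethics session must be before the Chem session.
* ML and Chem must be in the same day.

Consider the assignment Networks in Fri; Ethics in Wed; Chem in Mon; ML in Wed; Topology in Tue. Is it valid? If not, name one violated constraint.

Only 3 rooms are available per day — holds.
The Ethics session must be before the Chem session — violated.
The Topology session must be before the Networks session — holds.
The Ethics session must be before the Networks session — holds.
Topology is a prerequisite for ML this term — holds.
ML and Chem must be in the same day — violated.

No — it violates: The Ethics session must be before the Chem session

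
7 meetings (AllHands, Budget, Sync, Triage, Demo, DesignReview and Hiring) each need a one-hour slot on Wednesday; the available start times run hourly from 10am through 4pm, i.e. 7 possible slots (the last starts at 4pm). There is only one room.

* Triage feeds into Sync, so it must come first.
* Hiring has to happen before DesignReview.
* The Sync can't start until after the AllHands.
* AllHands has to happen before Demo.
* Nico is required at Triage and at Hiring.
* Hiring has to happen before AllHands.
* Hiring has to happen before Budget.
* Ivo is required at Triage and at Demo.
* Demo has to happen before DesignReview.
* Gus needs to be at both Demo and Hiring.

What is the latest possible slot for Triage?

3pm

Downstream work caps Triage at 3pm.
Triage at 3pm is achievable: Sync=4pm; Triage=3pm; Budget=2pm; DesignReview=1pm; Hiring=10am; Demo=12pm; AllHands=11am.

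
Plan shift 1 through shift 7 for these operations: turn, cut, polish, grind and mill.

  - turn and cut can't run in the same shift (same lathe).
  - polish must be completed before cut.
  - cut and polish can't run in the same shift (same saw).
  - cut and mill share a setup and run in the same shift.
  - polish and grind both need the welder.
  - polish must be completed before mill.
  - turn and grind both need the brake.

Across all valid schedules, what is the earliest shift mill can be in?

Precedence pushes mill to at least shift 2.
mill at shift 2 is achievable: grind -> shift 2, mill -> shift 2, polish -> shift 1, turn -> shift 1, cut -> shift 2.

shift 2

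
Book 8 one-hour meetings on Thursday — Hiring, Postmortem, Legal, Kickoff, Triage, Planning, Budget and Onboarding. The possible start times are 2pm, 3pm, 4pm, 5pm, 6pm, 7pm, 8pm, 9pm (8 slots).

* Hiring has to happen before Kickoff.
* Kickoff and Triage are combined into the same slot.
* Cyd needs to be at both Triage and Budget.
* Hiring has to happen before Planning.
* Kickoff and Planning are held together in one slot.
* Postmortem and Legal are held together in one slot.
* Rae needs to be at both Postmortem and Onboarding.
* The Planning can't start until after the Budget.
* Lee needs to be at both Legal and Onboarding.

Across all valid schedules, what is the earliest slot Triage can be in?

3pm

Triage must be in the same slot as Kickoff, which can't be before 3pm, so Triage is at least 3pm.
Triage at 3pm is achievable: Postmortem -> 2pm; Hiring -> 2pm; Budget -> 2pm; Planning -> 3pm; Legal -> 2pm; Onboarding -> 3pm; Triage -> 3pm; Kickoff -> 3pm.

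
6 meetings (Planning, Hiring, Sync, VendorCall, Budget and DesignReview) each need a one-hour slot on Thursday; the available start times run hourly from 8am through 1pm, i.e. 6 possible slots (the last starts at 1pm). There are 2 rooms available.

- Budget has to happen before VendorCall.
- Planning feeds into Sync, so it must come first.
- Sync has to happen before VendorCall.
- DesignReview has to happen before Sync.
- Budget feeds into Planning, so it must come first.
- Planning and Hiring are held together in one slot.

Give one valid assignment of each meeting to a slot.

Planning in 9am; DesignReview in 8am; VendorCall in 11am; Hiring in 9am; Sync in 10am; Budget in 8am

Checking: DesignReview(8am) before Sync(10am); Sync(10am) before VendorCall(11am); Budget(8am) before Planning(9am); Planning(9am) before Sync(10am); Budget(8am) before VendorCall(11am); Planning = Hiring = 9am; max 2 per slot (cap 2).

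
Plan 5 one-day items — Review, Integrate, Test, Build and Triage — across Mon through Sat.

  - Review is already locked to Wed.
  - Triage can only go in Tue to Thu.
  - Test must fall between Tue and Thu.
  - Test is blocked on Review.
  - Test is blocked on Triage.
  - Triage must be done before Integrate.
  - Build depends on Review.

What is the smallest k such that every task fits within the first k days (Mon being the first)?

4

The precedence chain requires at least 2 distinct days.
Propagating the time windows through the other constraints, Test can't land before Thu — that is day 4 counting from Mon — so the schedule must run through at least 4 days.
4 works (last occupied day: Thu): for example Triage -> Tue, Integrate -> Wed, Test -> Thu, Build -> Thu, Review -> Wed.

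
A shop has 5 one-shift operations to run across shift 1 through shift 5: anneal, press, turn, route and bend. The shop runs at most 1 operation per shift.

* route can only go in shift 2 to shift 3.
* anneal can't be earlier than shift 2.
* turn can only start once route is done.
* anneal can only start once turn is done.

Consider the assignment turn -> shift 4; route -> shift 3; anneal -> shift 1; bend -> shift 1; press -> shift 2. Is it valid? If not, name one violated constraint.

anneal can't be earlier than shift 2 — violated.
anneal can only start once turn is done — violated.
route can only go in shift 2 to shift 3 — holds.
turn can only start once route is done — holds.
The shop runs at most 1 operation per shift — violated.

No — it violates: anneal can't be earlier than shift 2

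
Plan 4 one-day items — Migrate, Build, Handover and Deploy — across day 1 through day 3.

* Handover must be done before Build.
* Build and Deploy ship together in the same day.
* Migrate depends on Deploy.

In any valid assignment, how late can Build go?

day 2

Precedence pushes Build to at least day 2; Build must be in the same day as Deploy, which can't be after day 2, so Build is at most day 2.
Build at day 2 is achievable: Handover -> day 1, Build -> day 2, Migrate -> day 3, Deploy -> day 2.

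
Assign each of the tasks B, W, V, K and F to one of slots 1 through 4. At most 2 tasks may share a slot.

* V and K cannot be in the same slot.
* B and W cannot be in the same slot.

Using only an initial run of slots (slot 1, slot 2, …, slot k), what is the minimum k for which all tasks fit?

3 slots

With at most 2 per slot and 5 tasks, at least 3 slots are needed.
3 works (last occupied slot: 3): for example W in 2, V in 1, K in 2, F in 3, B in 1.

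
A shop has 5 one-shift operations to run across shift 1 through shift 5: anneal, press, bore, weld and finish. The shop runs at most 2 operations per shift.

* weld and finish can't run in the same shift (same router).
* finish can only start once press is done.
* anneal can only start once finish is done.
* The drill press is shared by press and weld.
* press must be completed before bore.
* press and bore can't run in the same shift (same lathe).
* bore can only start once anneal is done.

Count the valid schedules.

15

Splitting on anneal: it can be shift 3 (6), shift 4 (9). Listing each branch's schedules as (press, bore, weld, finish) by shift number:
anneal=shift 3: (1,4,3,2) (1,4,4,2) (1,4,5,2) (1,5,3,2) (1,5,4,2) (1,5,5,2) — 6.
anneal=shift 4: (1,5,2,3) (1,5,3,2) (1,5,4,2) (1,5,4,3) (1,5,5,2) (1,5,5,3) (2,5,1,3) (2,5,4,3) (2,5,5,3) — 9.
Summing: 6 + 9 = 15.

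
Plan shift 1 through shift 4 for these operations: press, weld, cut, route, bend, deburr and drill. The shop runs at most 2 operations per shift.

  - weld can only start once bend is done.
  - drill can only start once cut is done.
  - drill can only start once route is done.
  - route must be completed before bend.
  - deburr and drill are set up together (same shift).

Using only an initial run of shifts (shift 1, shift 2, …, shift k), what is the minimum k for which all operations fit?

The precedence chain requires at least 3 distinct shifts.
With at most 2 per shift and 7 operations, at least 4 shifts are needed.
4 works (last occupied shift: shift 4): for example bend=shift 2; drill=shift 3; press=shift 2; cut=shift 1; weld=shift 4; deburr=shift 3; route=shift 1.

4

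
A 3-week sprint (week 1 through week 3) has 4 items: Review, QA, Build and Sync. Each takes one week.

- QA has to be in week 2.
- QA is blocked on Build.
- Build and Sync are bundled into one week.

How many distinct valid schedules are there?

Enumerating: Sync in week 1; Review in week 1; QA in week 2; Build in week 1 | Sync in week 1, Review in week 2, QA in week 2, Build in week 1 | Review=week 3, QA=week 2, Sync=week 1, Build=week 1.

3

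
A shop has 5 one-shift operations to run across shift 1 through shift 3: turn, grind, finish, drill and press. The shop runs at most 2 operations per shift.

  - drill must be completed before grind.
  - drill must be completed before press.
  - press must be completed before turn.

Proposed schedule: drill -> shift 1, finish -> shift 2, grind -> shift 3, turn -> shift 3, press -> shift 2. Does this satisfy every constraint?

Yes, all constraints hold

press must be completed before turn — holds.
drill must be completed before press — holds.
The shop runs at most 2 operations per shift — holds.
drill must be completed before grind — holds.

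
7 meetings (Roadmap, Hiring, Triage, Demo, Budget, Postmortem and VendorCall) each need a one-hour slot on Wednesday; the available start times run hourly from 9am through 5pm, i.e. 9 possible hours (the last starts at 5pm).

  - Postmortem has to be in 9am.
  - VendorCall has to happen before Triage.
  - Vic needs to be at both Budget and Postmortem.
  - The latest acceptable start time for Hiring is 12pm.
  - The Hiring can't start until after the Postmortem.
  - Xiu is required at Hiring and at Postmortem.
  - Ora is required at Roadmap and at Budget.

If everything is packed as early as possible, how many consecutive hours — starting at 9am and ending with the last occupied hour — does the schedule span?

The precedence chain requires at least 2 distinct hours.
2 works (last occupied hour: 10am): for example Postmortem=9am, VendorCall=9am, Triage=10am, Demo=9am, Roadmap=9am, Budget=10am, Hiring=10am.

2 hours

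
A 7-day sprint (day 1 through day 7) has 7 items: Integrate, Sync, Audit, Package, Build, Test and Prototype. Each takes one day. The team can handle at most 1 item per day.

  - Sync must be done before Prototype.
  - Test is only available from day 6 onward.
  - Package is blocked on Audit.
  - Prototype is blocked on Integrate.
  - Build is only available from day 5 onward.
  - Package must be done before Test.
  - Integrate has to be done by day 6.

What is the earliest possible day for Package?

Precedence pushes Package to at least day 2; downstream work caps Package at day 6.
Package at day 2 is achievable: Test in day 6, Integrate in day 3, Package in day 2, Sync in day 4, Prototype in day 7, Audit in day 1, Build in day 5.

day 2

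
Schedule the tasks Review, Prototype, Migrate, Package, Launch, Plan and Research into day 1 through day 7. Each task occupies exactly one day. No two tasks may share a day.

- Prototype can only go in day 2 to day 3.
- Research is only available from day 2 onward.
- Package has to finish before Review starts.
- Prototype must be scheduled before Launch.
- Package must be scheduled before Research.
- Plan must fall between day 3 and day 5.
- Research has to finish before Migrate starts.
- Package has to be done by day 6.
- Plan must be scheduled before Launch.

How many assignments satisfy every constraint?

42

Splitting on Prototype: it can be day 2 (27), day 3 (15). Listing each branch's schedules as (Review, Migrate, Package, Launch, Plan, Research) by day number:
Prototype=day 2: (3,6,1,7,4,5) (3,6,1,7,5,4) (3,7,1,5,4,6) (3,7,1,6,4,5) (3,7,1,6,5,4) (4,6,1,7,3,5) (4,6,1,7,5,3) (4,7,1,5,3,6) (4,7,1,6,3,5) (4,7,1,6,5,3) (5,6,1,7,3,4) (5,6,1,7,4,3) (5,7,1,4,3,6) (5,7,1,6,3,4) (5,7,1,6,4,3) (6,4,1,7,5,3) (6,5,1,7,3,4) (6,5,1,7,4,3) (6,7,1,4,3,5) (6,7,1,5,3,4) (6,7,1,5,4,3) (7,4,1,6,5,3) (7,5,1,6,3,4) (7,5,1,6,4,3) (7,6,1,4,3,5) (7,6,1,5,3,4) (7,6,1,5,4,3) — 27.
Prototype=day 3: (2,6,1,7,4,5) (2,6,1,7,5,4) (2,7,1,5,4,6) (2,7,1,6,4,5) (2,7,1,6,5,4) (4,6,1,7,5,2) (4,7,1,6,5,2) (5,6,1,7,4,2) (5,7,1,6,4,2) (6,4,1,7,5,2) (6,5,1,7,4,2) (6,7,1,5,4,2) (7,4,1,6,5,2) (7,5,1,6,4,2) (7,6,1,5,4,2) — 15.
Summing: 27 + 15 = 42.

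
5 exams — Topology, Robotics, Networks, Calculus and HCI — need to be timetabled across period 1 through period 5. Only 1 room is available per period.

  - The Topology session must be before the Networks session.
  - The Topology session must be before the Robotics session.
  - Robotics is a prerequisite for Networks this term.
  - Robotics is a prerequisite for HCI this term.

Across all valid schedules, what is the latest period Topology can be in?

Downstream work caps Topology at period 3.
Topology at period 2 is achievable: Calculus in period 1; HCI in period 5; Robotics in period 3; Topology in period 2; Networks in period 4.
Nothing later works — the capacity limit rule out every period after period 2.

period 2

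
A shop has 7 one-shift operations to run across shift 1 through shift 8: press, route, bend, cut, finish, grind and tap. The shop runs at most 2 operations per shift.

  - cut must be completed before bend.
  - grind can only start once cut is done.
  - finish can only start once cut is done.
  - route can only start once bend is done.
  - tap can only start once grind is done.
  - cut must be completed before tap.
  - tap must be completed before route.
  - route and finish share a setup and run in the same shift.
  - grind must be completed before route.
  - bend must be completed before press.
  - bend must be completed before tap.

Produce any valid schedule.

route -> shift 4, bend -> shift 2, press -> shift 3, finish -> shift 4, grind -> shift 2, cut -> shift 1, tap -> shift 3

Checking: bend(shift 2) before route(shift 4); bend(shift 2) before tap(shift 3); grind(shift 2) before tap(shift 3); tap(shift 3) before route(shift 4); cut(shift 1) before grind(shift 2); bend(shift 2) before press(shift 3); grind(shift 2) before route(shift 4); cut(shift 1) before finish(shift 4); cut(shift 1) before bend(shift 2); cut(shift 1) before tap(shift 3); route = finish = shift 4; max 2 per shift (cap 2).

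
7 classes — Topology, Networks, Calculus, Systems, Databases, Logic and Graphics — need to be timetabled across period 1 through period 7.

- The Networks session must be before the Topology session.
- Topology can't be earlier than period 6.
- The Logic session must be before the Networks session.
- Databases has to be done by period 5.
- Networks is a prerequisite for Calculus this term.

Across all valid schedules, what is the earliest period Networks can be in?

Precedence pushes Networks to at least period 2; downstream work caps Networks at period 6.
Networks at period 2 is achievable: Logic=period 1; Networks=period 2; Systems=period 1; Calculus=period 3; Topology=period 6; Graphics=period 1; Databases=period 1.

period 2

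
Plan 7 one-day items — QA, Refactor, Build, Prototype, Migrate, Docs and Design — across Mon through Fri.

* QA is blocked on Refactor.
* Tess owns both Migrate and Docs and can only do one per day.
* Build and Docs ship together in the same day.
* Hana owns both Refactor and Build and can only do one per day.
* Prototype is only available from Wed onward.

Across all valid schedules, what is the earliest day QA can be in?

Tue

Precedence pushes QA to at least Tue.
QA at Tue is achievable: Prototype in Wed; Migrate in Mon; Design in Mon; QA in Tue; Build in Tue; Refactor in Mon; Docs in Tue.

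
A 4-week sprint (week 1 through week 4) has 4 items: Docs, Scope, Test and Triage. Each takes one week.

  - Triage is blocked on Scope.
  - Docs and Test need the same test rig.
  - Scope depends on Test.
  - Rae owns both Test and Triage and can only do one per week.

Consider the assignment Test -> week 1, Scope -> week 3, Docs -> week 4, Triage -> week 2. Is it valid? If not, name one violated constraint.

Rae owns both Test and Triage and can only do one per week — holds.
Scope depends on Test — holds.
Docs and Test need the same test rig — holds.
Triage is blocked on Scope — violated.

No. Triage is blocked on Scope is not satisfied.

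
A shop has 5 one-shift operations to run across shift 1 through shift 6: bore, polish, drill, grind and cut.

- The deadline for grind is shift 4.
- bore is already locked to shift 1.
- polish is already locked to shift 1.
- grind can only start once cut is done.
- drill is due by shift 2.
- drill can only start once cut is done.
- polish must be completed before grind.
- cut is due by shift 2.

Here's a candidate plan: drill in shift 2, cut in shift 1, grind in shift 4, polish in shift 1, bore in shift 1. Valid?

Valid

drill can only start once cut is done — holds.
grind can only start once cut is done — holds.
polish must be completed before grind — holds.
The deadline for grind is shift 4 — holds.
drill is due by shift 2 — holds.
polish is already locked to shift 1 — holds.
bore is already locked to shift 1 — holds.
cut is due by shift 2 — holds.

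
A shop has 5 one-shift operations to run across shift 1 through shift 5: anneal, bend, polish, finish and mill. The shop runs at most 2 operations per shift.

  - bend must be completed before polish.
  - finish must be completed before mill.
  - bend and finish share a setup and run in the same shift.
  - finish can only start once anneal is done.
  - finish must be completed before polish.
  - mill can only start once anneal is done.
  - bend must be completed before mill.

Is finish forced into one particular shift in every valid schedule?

No

finish can be shift 2 (e.g. mill=shift 3; bend=shift 2; polish=shift 3; anneal=shift 1; finish=shift 2) or shift 3 (e.g. bend -> shift 3, finish -> shift 3, mill -> shift 4, anneal -> shift 1, polish -> shift 4).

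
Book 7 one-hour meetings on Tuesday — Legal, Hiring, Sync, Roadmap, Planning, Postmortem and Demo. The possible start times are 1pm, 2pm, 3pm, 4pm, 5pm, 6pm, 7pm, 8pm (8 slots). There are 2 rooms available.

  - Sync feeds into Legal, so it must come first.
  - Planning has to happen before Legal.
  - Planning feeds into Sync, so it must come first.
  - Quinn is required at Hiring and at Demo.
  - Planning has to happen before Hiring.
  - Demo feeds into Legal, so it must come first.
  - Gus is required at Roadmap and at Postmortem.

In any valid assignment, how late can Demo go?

7pm

Downstream work caps Demo at 7pm.
Demo at 7pm is achievable: Roadmap -> 1pm; Planning -> 1pm; Hiring -> 2pm; Postmortem -> 3pm; Sync -> 2pm; Legal -> 8pm; Demo -> 7pm.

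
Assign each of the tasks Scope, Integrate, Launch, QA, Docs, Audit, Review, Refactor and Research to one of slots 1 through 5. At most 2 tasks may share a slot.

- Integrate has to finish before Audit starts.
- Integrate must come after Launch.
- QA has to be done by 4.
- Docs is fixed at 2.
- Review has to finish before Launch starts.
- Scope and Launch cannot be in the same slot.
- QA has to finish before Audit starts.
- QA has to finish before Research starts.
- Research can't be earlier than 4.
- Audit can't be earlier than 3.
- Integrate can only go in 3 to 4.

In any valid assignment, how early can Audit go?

Audit is available from 3; precedence pushes Audit to at least 4.
Audit at 4 is achievable: QA -> 1; Review -> 1; Audit -> 4; Docs -> 2; Research -> 4; Refactor -> 5; Scope -> 3; Launch -> 2; Integrate -> 3.

4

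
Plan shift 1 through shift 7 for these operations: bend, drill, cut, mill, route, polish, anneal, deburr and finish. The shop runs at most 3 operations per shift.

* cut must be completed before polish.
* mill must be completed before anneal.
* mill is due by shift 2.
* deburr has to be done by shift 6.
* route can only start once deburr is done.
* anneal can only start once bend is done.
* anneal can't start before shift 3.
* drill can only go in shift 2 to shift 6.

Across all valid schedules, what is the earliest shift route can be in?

Precedence pushes route to at least shift 2.
route at shift 2 is achievable: anneal=shift 3; route=shift 2; cut=shift 2; mill=shift 1; finish=shift 3; bend=shift 1; drill=shift 2; deburr=shift 1; polish=shift 3.

shift 2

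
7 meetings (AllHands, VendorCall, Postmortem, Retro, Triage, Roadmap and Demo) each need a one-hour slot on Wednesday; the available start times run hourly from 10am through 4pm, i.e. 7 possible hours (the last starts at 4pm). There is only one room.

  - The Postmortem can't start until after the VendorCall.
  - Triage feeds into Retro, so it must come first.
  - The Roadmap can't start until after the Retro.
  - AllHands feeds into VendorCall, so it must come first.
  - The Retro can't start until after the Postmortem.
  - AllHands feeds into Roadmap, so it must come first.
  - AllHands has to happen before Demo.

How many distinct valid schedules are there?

Splitting on AllHands: it can be 10am (18), 11am (5). Listing each branch's schedules as (VendorCall, Postmortem, Retro, Triage, Roadmap, Demo):
AllHands=10am: (11am,12pm,2pm,1pm,3pm,4pm) (11am,12pm,2pm,1pm,4pm,3pm) (11am,12pm,3pm,1pm,4pm,2pm) (11am,12pm,3pm,2pm,4pm,1pm) (11am,1pm,2pm,12pm,3pm,4pm) (11am,1pm,2pm,12pm,4pm,3pm) (11am,1pm,3pm,12pm,4pm,2pm) (11am,1pm,3pm,2pm,4pm,12pm) (11am,2pm,3pm,12pm,4pm,1pm) (11am,2pm,3pm,1pm,4pm,12pm) (12pm,1pm,2pm,11am,3pm,4pm) (12pm,1pm,2pm,11am,4pm,3pm) (12pm,1pm,3pm,11am,4pm,2pm) (12pm,1pm,3pm,2pm,4pm,11am) (12pm,2pm,3pm,11am,4pm,1pm) (12pm,2pm,3pm,1pm,4pm,11am) (1pm,2pm,3pm,11am,4pm,12pm) (1pm,2pm,3pm,12pm,4pm,11am) — 18.
AllHands=11am: (12pm,1pm,2pm,10am,3pm,4pm) (12pm,1pm,2pm,10am,4pm,3pm) (12pm,1pm,3pm,10am,4pm,2pm) (12pm,2pm,3pm,10am,4pm,1pm) (1pm,2pm,3pm,10am,4pm,12pm) — 5.
Summing: 18 + 5 = 23.

23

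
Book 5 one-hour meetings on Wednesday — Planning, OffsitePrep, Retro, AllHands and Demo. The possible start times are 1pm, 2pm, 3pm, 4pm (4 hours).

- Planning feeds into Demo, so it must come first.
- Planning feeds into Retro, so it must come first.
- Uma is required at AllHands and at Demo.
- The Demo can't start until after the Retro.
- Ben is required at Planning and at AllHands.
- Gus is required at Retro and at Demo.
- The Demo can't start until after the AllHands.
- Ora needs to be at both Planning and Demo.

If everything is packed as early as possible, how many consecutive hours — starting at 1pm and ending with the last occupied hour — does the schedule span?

3 hours

The precedence chain requires at least 3 distinct hours.
3 works (last occupied hour: 3pm): for example OffsitePrep in 1pm; Retro in 2pm; Demo in 3pm; AllHands in 2pm; Planning in 1pm.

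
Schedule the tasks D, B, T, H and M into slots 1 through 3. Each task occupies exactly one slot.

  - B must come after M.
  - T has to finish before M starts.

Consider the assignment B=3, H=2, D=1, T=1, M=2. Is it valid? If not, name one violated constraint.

Valid

T has to finish before M starts — holds.
B must come after M — holds.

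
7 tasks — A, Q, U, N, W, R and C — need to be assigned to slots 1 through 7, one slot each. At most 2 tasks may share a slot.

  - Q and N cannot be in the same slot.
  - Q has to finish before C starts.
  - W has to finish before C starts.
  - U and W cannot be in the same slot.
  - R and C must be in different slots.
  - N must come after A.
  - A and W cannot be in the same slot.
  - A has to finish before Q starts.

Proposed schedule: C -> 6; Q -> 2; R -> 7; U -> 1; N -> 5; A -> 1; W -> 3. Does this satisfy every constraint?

A and W cannot be in the same slot — holds.
N must come after A — holds.
At most 2 tasks may share a slot — holds.
R and C must be in different slots — holds.
A has to finish before Q starts — holds.
U and W cannot be in the same slot — holds.
Q has to finish before C starts — holds.
W has to finish before C starts — holds.
Q and N cannot be in the same slot — holds.

Yes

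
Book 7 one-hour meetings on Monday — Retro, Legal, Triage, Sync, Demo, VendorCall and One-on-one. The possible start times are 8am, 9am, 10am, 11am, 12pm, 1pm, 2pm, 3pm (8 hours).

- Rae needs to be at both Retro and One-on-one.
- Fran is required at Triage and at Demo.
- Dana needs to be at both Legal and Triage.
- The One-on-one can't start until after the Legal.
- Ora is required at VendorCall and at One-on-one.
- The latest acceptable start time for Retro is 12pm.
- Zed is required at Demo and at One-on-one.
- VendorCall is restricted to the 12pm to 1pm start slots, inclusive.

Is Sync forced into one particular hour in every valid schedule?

No

Sync can be 8am (e.g. Triage -> 9am, Legal -> 8am, Demo -> 8am, VendorCall -> 12pm, Sync -> 8am, One-on-one -> 9am, Retro -> 8am) or 9am (e.g. VendorCall -> 12pm; Triage -> 9am; One-on-one -> 9am; Demo -> 8am; Legal -> 8am; Retro -> 8am; Sync -> 9am).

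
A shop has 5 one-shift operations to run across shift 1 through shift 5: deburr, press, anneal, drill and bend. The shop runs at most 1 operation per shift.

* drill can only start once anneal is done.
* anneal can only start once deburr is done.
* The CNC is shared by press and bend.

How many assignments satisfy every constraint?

20

Splitting on deburr: it can be shift 1 (12), shift 2 (6), shift 3 (2). Listing each branch's schedules as (press, anneal, drill, bend) by shift number:
deburr=shift 1: (2,3,4,5) (2,3,5,4) (2,4,5,3) (3,2,4,5) (3,2,5,4) (3,4,5,2) (4,2,3,5) (4,2,5,3) (4,3,5,2) (5,2,3,4) (5,2,4,3) (5,3,4,2) — 12.
deburr=shift 2: (1,3,4,5) (1,3,5,4) (1,4,5,3) (3,4,5,1) (4,3,5,1) (5,3,4,1) — 6.
deburr=shift 3: (1,4,5,2) (2,4,5,1) — 2.
Summing: 12 + 6 + 2 = 20.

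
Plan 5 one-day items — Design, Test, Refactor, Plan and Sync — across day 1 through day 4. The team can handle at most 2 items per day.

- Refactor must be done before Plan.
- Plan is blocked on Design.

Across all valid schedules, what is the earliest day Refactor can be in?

Downstream work caps Refactor at day 3.
Refactor at day 1 is achievable: Sync in day 3; Plan in day 2; Design in day 1; Test in day 2; Refactor in day 1.

day 1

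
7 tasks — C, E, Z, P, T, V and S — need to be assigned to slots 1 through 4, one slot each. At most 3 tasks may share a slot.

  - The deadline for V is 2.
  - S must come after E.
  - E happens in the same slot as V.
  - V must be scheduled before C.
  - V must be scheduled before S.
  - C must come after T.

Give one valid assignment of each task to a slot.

E=1; S=2; T=1; Z=2; C=2; V=1; P=3

Checking: V(1) before S(2); T(1) before C(2); E(1) before S(2); V(1) before C(2); E = V = 1; V=1 in [1,2]; max 3 per slot (cap 3).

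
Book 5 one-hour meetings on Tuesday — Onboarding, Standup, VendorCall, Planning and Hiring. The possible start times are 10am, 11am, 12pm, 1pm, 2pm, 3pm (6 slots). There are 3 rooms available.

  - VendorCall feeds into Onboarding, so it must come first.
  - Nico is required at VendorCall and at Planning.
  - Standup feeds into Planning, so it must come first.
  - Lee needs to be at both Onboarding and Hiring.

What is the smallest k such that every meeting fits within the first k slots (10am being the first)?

2 slots

The precedence chain requires at least 2 distinct slots.
With at most 3 per slot and 5 meetings, at least 2 slots are needed.
2 works (last occupied slot: 11am): for example Hiring -> 10am; Planning -> 11am; Onboarding -> 11am; VendorCall -> 10am; Standup -> 10am.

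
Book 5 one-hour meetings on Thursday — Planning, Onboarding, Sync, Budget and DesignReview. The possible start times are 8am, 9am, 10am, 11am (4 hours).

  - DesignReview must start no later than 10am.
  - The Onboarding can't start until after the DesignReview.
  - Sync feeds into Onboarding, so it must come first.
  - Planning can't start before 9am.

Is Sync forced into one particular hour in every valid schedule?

No

Sync can be 8am (e.g. Onboarding -> 9am, Planning -> 9am, DesignReview -> 8am, Sync -> 8am, Budget -> 8am) or 9am (e.g. Sync in 9am, Onboarding in 10am, DesignReview in 8am, Budget in 8am, Planning in 9am).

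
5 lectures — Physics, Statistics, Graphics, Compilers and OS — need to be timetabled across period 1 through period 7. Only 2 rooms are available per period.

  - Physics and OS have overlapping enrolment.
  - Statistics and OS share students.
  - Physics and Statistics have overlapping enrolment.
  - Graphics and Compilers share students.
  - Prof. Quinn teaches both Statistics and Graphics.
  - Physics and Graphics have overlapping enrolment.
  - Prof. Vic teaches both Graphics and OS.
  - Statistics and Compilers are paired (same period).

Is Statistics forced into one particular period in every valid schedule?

Statistics can be period 1 (e.g. Graphics=period 3; Compilers=period 1; OS=period 4; Physics=period 2; Statistics=period 1) or period 2 (e.g. Statistics in period 2, OS in period 4, Physics in period 1, Graphics in period 3, Compilers in period 2).

No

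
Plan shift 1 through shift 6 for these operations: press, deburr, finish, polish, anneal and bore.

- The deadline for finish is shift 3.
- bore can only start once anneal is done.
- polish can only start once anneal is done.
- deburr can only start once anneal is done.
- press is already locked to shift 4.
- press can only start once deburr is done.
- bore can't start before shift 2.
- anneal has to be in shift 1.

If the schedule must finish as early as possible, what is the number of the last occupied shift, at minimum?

4

The precedence chain requires at least 3 distinct shifts.
press can't be placed before shift 4, so the schedule must run through at least shift 4.
4 works (last occupied shift: shift 4): for example bore in shift 2, deburr in shift 2, polish in shift 2, press in shift 4, finish in shift 1, anneal in shift 1.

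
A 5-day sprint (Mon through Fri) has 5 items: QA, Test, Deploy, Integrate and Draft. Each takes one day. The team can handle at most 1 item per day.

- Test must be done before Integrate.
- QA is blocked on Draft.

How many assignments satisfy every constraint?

30

Splitting on QA: it can be Tue (3), Wed (6), Thu (9), Fri (12). Listing each branch's schedules as (Test, Deploy, Integrate, Draft):
QA=Tue: (Wed,Thu,Fri,Mon) (Wed,Fri,Thu,Mon) (Thu,Wed,Fri,Mon) — 3.
QA=Wed: (Mon,Thu,Fri,Tue) (Mon,Fri,Thu,Tue) (Tue,Thu,Fri,Mon) (Tue,Fri,Thu,Mon) (Thu,Mon,Fri,Tue) (Thu,Tue,Fri,Mon) — 6.
QA=Thu: (Mon,Tue,Fri,Wed) (Mon,Wed,Fri,Tue) (Mon,Fri,Tue,Wed) (Mon,Fri,Wed,Tue) (Tue,Mon,Fri,Wed) (Tue,Wed,Fri,Mon) (Tue,Fri,Wed,Mon) (Wed,Mon,Fri,Tue) (Wed,Tue,Fri,Mon) — 9.
QA=Fri: (Mon,Tue,Wed,Thu) (Mon,Tue,Thu,Wed) (Mon,Wed,Tue,Thu) (Mon,Wed,Thu,Tue) (Mon,Thu,Tue,Wed) (Mon,Thu,Wed,Tue) (Tue,Mon,Wed,Thu) (Tue,Mon,Thu,Wed) (Tue,Wed,Thu,Mon) (Tue,Thu,Wed,Mon) (Wed,Mon,Thu,Tue) (Wed,Tue,Thu,Mon) — 12.
Summing: 3 + 6 + 9 + 12 = 30.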